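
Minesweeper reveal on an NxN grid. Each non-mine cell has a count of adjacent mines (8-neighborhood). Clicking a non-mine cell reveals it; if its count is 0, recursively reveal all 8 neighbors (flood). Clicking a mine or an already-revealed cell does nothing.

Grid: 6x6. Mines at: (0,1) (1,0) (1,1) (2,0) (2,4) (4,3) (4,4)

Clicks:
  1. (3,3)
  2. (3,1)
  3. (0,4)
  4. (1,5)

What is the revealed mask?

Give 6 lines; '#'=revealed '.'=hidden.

Click 1 (3,3) count=3: revealed 1 new [(3,3)] -> total=1
Click 2 (3,1) count=1: revealed 1 new [(3,1)] -> total=2
Click 3 (0,4) count=0: revealed 8 new [(0,2) (0,3) (0,4) (0,5) (1,2) (1,3) (1,4) (1,5)] -> total=10
Click 4 (1,5) count=1: revealed 0 new [(none)] -> total=10

Answer: ..####
..####
......
.#.#..
......
......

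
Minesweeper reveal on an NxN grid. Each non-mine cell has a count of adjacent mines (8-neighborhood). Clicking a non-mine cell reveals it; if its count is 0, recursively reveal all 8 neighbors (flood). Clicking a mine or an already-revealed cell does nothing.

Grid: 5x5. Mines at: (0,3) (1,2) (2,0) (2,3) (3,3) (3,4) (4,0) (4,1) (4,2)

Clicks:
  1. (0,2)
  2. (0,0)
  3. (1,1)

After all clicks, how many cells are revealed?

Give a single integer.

Answer: 5

Derivation:
Click 1 (0,2) count=2: revealed 1 new [(0,2)] -> total=1
Click 2 (0,0) count=0: revealed 4 new [(0,0) (0,1) (1,0) (1,1)] -> total=5
Click 3 (1,1) count=2: revealed 0 new [(none)] -> total=5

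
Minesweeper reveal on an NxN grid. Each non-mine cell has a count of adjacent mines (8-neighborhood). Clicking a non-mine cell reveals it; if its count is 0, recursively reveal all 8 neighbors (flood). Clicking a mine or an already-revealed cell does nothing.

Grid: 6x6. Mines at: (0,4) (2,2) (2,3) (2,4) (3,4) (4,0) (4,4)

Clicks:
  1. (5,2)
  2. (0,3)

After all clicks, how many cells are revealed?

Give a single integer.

Click 1 (5,2) count=0: revealed 9 new [(3,1) (3,2) (3,3) (4,1) (4,2) (4,3) (5,1) (5,2) (5,3)] -> total=9
Click 2 (0,3) count=1: revealed 1 new [(0,3)] -> total=10

Answer: 10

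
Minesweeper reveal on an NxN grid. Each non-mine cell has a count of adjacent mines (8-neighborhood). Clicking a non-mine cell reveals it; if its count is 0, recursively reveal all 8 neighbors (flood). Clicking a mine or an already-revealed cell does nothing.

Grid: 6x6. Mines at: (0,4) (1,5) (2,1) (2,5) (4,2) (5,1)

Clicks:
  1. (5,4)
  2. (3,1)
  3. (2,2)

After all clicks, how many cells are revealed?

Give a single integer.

Answer: 11

Derivation:
Click 1 (5,4) count=0: revealed 9 new [(3,3) (3,4) (3,5) (4,3) (4,4) (4,5) (5,3) (5,4) (5,5)] -> total=9
Click 2 (3,1) count=2: revealed 1 new [(3,1)] -> total=10
Click 3 (2,2) count=1: revealed 1 new [(2,2)] -> total=11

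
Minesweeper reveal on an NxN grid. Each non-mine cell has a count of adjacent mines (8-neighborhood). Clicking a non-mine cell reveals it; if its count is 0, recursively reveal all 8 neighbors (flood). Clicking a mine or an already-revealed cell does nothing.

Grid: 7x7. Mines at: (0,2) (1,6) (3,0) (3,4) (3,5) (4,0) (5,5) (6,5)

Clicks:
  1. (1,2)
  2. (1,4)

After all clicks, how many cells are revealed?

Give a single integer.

Answer: 10

Derivation:
Click 1 (1,2) count=1: revealed 1 new [(1,2)] -> total=1
Click 2 (1,4) count=0: revealed 9 new [(0,3) (0,4) (0,5) (1,3) (1,4) (1,5) (2,3) (2,4) (2,5)] -> total=10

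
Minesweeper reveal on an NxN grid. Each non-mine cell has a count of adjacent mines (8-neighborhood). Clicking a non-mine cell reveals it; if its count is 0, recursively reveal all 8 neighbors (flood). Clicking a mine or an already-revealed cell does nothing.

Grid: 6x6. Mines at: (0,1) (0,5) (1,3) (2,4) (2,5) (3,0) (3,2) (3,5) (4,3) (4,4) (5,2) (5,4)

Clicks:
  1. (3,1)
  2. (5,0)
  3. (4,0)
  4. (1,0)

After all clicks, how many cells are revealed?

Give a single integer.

Answer: 6

Derivation:
Click 1 (3,1) count=2: revealed 1 new [(3,1)] -> total=1
Click 2 (5,0) count=0: revealed 4 new [(4,0) (4,1) (5,0) (5,1)] -> total=5
Click 3 (4,0) count=1: revealed 0 new [(none)] -> total=5
Click 4 (1,0) count=1: revealed 1 new [(1,0)] -> total=6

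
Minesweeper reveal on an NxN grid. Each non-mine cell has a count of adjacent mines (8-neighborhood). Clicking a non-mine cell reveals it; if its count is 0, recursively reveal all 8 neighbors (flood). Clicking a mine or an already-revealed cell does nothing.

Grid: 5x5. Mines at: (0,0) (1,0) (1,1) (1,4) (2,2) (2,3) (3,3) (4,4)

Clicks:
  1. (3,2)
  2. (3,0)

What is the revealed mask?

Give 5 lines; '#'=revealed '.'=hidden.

Click 1 (3,2) count=3: revealed 1 new [(3,2)] -> total=1
Click 2 (3,0) count=0: revealed 7 new [(2,0) (2,1) (3,0) (3,1) (4,0) (4,1) (4,2)] -> total=8

Answer: .....
.....
##...
###..
###..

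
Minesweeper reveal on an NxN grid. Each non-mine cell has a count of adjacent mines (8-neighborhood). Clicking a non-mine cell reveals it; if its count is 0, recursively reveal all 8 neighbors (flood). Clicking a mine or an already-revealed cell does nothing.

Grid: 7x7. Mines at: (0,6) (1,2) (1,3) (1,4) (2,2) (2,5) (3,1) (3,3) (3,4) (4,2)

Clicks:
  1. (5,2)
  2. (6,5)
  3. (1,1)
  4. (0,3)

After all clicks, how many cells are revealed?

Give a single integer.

Click 1 (5,2) count=1: revealed 1 new [(5,2)] -> total=1
Click 2 (6,5) count=0: revealed 21 new [(3,5) (3,6) (4,0) (4,1) (4,3) (4,4) (4,5) (4,6) (5,0) (5,1) (5,3) (5,4) (5,5) (5,6) (6,0) (6,1) (6,2) (6,3) (6,4) (6,5) (6,6)] -> total=22
Click 3 (1,1) count=2: revealed 1 new [(1,1)] -> total=23
Click 4 (0,3) count=3: revealed 1 new [(0,3)] -> total=24

Answer: 24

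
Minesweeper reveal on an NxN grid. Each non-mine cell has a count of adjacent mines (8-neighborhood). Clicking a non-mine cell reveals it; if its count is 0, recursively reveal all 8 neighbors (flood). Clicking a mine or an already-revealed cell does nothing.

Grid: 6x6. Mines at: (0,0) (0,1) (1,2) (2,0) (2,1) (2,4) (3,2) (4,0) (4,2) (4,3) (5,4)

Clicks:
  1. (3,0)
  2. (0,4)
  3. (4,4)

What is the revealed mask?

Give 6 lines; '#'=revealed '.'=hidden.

Click 1 (3,0) count=3: revealed 1 new [(3,0)] -> total=1
Click 2 (0,4) count=0: revealed 6 new [(0,3) (0,4) (0,5) (1,3) (1,4) (1,5)] -> total=7
Click 3 (4,4) count=2: revealed 1 new [(4,4)] -> total=8

Answer: ...###
...###
......
#.....
....#.
......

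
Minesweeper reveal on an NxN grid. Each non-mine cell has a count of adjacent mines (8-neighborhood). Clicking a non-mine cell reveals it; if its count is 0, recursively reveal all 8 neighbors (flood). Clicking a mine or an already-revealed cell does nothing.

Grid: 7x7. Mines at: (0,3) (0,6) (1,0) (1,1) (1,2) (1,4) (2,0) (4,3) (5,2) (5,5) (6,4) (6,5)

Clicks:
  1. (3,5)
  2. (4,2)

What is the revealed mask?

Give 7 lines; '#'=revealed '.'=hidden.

Click 1 (3,5) count=0: revealed 11 new [(1,5) (1,6) (2,4) (2,5) (2,6) (3,4) (3,5) (3,6) (4,4) (4,5) (4,6)] -> total=11
Click 2 (4,2) count=2: revealed 1 new [(4,2)] -> total=12

Answer: .......
.....##
....###
....###
..#.###
.......
.......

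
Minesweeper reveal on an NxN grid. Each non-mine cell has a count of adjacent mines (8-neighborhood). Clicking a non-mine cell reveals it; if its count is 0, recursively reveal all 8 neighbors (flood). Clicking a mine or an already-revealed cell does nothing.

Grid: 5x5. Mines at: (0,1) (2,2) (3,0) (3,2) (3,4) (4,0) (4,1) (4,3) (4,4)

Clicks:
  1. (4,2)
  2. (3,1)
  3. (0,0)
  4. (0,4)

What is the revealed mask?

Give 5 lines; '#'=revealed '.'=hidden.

Answer: #.###
..###
...##
.#...
..#..

Derivation:
Click 1 (4,2) count=3: revealed 1 new [(4,2)] -> total=1
Click 2 (3,1) count=5: revealed 1 new [(3,1)] -> total=2
Click 3 (0,0) count=1: revealed 1 new [(0,0)] -> total=3
Click 4 (0,4) count=0: revealed 8 new [(0,2) (0,3) (0,4) (1,2) (1,3) (1,4) (2,3) (2,4)] -> total=11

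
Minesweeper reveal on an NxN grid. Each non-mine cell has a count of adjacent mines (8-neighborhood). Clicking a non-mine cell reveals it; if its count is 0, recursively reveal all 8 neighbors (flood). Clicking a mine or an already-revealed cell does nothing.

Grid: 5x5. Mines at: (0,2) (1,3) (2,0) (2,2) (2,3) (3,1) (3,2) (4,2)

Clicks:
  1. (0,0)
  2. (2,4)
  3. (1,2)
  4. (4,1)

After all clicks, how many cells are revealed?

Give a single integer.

Click 1 (0,0) count=0: revealed 4 new [(0,0) (0,1) (1,0) (1,1)] -> total=4
Click 2 (2,4) count=2: revealed 1 new [(2,4)] -> total=5
Click 3 (1,2) count=4: revealed 1 new [(1,2)] -> total=6
Click 4 (4,1) count=3: revealed 1 new [(4,1)] -> total=7

Answer: 7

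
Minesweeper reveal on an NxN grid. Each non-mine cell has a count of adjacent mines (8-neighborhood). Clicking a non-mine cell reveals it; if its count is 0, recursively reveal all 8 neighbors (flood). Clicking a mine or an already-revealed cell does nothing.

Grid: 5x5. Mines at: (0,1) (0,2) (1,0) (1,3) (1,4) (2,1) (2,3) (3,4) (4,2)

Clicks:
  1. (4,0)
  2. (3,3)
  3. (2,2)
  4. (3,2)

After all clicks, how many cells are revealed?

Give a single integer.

Click 1 (4,0) count=0: revealed 4 new [(3,0) (3,1) (4,0) (4,1)] -> total=4
Click 2 (3,3) count=3: revealed 1 new [(3,3)] -> total=5
Click 3 (2,2) count=3: revealed 1 new [(2,2)] -> total=6
Click 4 (3,2) count=3: revealed 1 new [(3,2)] -> total=7

Answer: 7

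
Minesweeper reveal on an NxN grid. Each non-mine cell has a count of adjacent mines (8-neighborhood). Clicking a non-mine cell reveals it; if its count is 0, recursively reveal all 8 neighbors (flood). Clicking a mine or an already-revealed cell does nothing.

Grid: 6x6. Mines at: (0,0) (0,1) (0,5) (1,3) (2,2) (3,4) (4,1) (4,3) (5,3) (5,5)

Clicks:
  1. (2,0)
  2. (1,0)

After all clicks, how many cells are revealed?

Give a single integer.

Click 1 (2,0) count=0: revealed 6 new [(1,0) (1,1) (2,0) (2,1) (3,0) (3,1)] -> total=6
Click 2 (1,0) count=2: revealed 0 new [(none)] -> total=6

Answer: 6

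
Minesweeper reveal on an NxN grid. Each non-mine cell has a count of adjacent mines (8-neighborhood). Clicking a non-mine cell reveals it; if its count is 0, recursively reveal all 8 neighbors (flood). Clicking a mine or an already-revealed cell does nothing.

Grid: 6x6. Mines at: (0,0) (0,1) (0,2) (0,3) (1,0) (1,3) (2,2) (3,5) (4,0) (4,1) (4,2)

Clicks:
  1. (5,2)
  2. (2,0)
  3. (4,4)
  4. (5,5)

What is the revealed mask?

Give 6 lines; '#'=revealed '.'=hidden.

Answer: ......
......
#.....
......
...###
..####

Derivation:
Click 1 (5,2) count=2: revealed 1 new [(5,2)] -> total=1
Click 2 (2,0) count=1: revealed 1 new [(2,0)] -> total=2
Click 3 (4,4) count=1: revealed 1 new [(4,4)] -> total=3
Click 4 (5,5) count=0: revealed 5 new [(4,3) (4,5) (5,3) (5,4) (5,5)] -> total=8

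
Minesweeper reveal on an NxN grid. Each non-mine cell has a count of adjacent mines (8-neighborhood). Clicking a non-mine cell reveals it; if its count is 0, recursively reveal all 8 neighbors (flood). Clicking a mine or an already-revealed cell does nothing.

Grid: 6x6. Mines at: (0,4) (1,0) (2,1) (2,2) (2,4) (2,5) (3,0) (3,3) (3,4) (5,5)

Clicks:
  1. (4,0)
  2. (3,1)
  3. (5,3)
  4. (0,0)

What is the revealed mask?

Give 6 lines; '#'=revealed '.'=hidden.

Click 1 (4,0) count=1: revealed 1 new [(4,0)] -> total=1
Click 2 (3,1) count=3: revealed 1 new [(3,1)] -> total=2
Click 3 (5,3) count=0: revealed 9 new [(4,1) (4,2) (4,3) (4,4) (5,0) (5,1) (5,2) (5,3) (5,4)] -> total=11
Click 4 (0,0) count=1: revealed 1 new [(0,0)] -> total=12

Answer: #.....
......
......
.#....
#####.
#####.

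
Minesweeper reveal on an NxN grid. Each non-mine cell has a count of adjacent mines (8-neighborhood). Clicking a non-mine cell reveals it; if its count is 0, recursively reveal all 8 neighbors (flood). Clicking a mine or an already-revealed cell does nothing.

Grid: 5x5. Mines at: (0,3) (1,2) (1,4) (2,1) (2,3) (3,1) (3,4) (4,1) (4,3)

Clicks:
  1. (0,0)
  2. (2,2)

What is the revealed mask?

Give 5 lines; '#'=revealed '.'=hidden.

Click 1 (0,0) count=0: revealed 4 new [(0,0) (0,1) (1,0) (1,1)] -> total=4
Click 2 (2,2) count=4: revealed 1 new [(2,2)] -> total=5

Answer: ##...
##...
..#..
.....
.....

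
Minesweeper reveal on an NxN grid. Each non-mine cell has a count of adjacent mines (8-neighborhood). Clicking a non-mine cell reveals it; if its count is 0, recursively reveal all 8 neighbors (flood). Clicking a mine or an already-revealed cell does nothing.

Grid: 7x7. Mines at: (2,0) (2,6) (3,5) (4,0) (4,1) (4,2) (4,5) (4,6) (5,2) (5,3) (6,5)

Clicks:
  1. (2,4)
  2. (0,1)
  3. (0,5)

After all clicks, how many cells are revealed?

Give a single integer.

Answer: 23

Derivation:
Click 1 (2,4) count=1: revealed 1 new [(2,4)] -> total=1
Click 2 (0,1) count=0: revealed 22 new [(0,0) (0,1) (0,2) (0,3) (0,4) (0,5) (0,6) (1,0) (1,1) (1,2) (1,3) (1,4) (1,5) (1,6) (2,1) (2,2) (2,3) (2,5) (3,1) (3,2) (3,3) (3,4)] -> total=23
Click 3 (0,5) count=0: revealed 0 new [(none)] -> total=23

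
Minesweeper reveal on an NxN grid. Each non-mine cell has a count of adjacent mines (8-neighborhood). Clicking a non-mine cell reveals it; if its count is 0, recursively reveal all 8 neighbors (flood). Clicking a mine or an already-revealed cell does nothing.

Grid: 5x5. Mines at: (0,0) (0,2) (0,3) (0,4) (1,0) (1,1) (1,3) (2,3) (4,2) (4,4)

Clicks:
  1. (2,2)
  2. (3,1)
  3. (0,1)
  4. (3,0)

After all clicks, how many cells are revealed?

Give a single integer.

Click 1 (2,2) count=3: revealed 1 new [(2,2)] -> total=1
Click 2 (3,1) count=1: revealed 1 new [(3,1)] -> total=2
Click 3 (0,1) count=4: revealed 1 new [(0,1)] -> total=3
Click 4 (3,0) count=0: revealed 5 new [(2,0) (2,1) (3,0) (4,0) (4,1)] -> total=8

Answer: 8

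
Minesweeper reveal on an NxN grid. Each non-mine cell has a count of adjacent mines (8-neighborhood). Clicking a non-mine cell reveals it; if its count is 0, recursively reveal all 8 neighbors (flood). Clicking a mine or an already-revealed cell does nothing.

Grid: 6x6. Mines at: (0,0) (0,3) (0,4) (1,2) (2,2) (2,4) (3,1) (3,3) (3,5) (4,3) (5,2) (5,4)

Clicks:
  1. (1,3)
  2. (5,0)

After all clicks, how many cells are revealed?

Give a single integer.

Click 1 (1,3) count=5: revealed 1 new [(1,3)] -> total=1
Click 2 (5,0) count=0: revealed 4 new [(4,0) (4,1) (5,0) (5,1)] -> total=5

Answer: 5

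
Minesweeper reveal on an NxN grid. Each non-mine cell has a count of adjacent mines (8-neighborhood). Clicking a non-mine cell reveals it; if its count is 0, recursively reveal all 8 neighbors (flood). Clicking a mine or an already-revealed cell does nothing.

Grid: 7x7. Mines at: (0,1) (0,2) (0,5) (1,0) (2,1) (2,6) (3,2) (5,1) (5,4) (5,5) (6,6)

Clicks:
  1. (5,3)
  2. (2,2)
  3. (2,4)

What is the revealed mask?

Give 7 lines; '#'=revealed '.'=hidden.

Answer: .......
...###.
..####.
...###.
...###.
...#...
.......

Derivation:
Click 1 (5,3) count=1: revealed 1 new [(5,3)] -> total=1
Click 2 (2,2) count=2: revealed 1 new [(2,2)] -> total=2
Click 3 (2,4) count=0: revealed 12 new [(1,3) (1,4) (1,5) (2,3) (2,4) (2,5) (3,3) (3,4) (3,5) (4,3) (4,4) (4,5)] -> total=14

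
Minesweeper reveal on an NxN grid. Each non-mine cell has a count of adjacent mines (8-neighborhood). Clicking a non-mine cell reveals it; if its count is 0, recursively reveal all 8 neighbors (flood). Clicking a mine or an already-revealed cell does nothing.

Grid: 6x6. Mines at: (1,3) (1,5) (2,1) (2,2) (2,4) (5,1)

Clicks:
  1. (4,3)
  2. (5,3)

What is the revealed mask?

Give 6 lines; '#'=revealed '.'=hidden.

Answer: ......
......
......
..####
..####
..####

Derivation:
Click 1 (4,3) count=0: revealed 12 new [(3,2) (3,3) (3,4) (3,5) (4,2) (4,3) (4,4) (4,5) (5,2) (5,3) (5,4) (5,5)] -> total=12
Click 2 (5,3) count=0: revealed 0 new [(none)] -> total=12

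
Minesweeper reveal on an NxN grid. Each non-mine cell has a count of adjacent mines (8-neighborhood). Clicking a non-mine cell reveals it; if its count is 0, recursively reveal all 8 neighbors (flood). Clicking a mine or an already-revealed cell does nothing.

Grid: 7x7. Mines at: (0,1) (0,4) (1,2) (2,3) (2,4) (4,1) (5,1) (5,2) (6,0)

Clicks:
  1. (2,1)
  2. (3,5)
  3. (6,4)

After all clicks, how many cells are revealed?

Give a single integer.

Click 1 (2,1) count=1: revealed 1 new [(2,1)] -> total=1
Click 2 (3,5) count=1: revealed 1 new [(3,5)] -> total=2
Click 3 (6,4) count=0: revealed 21 new [(0,5) (0,6) (1,5) (1,6) (2,5) (2,6) (3,3) (3,4) (3,6) (4,3) (4,4) (4,5) (4,6) (5,3) (5,4) (5,5) (5,6) (6,3) (6,4) (6,5) (6,6)] -> total=23

Answer: 23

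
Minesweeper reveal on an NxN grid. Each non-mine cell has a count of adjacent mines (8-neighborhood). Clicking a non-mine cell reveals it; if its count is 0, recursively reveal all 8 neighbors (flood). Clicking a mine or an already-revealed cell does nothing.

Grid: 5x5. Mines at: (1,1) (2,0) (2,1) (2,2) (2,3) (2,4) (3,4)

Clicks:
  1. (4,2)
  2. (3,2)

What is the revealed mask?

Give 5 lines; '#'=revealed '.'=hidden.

Answer: .....
.....
.....
####.
####.

Derivation:
Click 1 (4,2) count=0: revealed 8 new [(3,0) (3,1) (3,2) (3,3) (4,0) (4,1) (4,2) (4,3)] -> total=8
Click 2 (3,2) count=3: revealed 0 new [(none)] -> total=8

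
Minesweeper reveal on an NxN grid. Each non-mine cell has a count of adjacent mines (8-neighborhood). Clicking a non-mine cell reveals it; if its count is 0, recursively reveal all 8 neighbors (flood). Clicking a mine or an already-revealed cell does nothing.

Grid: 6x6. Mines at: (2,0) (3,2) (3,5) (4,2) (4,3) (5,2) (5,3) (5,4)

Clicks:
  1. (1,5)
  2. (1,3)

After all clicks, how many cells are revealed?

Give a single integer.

Click 1 (1,5) count=0: revealed 17 new [(0,0) (0,1) (0,2) (0,3) (0,4) (0,5) (1,0) (1,1) (1,2) (1,3) (1,4) (1,5) (2,1) (2,2) (2,3) (2,4) (2,5)] -> total=17
Click 2 (1,3) count=0: revealed 0 new [(none)] -> total=17

Answer: 17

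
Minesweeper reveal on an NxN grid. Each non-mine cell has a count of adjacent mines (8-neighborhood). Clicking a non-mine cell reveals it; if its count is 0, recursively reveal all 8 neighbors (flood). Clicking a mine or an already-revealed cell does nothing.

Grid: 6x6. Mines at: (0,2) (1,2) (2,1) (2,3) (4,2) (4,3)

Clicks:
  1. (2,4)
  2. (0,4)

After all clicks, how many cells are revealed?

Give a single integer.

Answer: 14

Derivation:
Click 1 (2,4) count=1: revealed 1 new [(2,4)] -> total=1
Click 2 (0,4) count=0: revealed 13 new [(0,3) (0,4) (0,5) (1,3) (1,4) (1,5) (2,5) (3,4) (3,5) (4,4) (4,5) (5,4) (5,5)] -> total=14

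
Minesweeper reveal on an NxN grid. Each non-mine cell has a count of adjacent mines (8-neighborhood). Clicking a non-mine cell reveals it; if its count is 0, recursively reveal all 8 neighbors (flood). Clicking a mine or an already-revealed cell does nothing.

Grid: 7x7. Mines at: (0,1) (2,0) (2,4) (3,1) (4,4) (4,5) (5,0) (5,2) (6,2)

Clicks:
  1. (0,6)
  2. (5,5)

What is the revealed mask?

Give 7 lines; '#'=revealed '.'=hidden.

Answer: ..#####
..#####
.....##
.....##
.......
.....#.
.......

Derivation:
Click 1 (0,6) count=0: revealed 14 new [(0,2) (0,3) (0,4) (0,5) (0,6) (1,2) (1,3) (1,4) (1,5) (1,6) (2,5) (2,6) (3,5) (3,6)] -> total=14
Click 2 (5,5) count=2: revealed 1 new [(5,5)] -> total=15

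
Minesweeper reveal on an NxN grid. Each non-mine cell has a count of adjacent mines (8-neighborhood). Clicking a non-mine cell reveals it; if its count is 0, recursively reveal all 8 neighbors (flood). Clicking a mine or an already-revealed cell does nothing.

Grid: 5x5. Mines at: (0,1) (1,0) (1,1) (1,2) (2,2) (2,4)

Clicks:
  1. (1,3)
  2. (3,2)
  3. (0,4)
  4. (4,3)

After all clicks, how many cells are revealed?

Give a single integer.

Answer: 16

Derivation:
Click 1 (1,3) count=3: revealed 1 new [(1,3)] -> total=1
Click 2 (3,2) count=1: revealed 1 new [(3,2)] -> total=2
Click 3 (0,4) count=0: revealed 3 new [(0,3) (0,4) (1,4)] -> total=5
Click 4 (4,3) count=0: revealed 11 new [(2,0) (2,1) (3,0) (3,1) (3,3) (3,4) (4,0) (4,1) (4,2) (4,3) (4,4)] -> total=16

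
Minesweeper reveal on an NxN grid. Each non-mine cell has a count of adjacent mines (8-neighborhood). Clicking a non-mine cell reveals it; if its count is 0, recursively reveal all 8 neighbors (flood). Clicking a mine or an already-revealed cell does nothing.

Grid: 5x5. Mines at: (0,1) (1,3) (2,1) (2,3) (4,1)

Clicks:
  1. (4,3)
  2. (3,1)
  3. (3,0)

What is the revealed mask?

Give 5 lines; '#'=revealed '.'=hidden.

Answer: .....
.....
.....
#####
..###

Derivation:
Click 1 (4,3) count=0: revealed 6 new [(3,2) (3,3) (3,4) (4,2) (4,3) (4,4)] -> total=6
Click 2 (3,1) count=2: revealed 1 new [(3,1)] -> total=7
Click 3 (3,0) count=2: revealed 1 new [(3,0)] -> total=8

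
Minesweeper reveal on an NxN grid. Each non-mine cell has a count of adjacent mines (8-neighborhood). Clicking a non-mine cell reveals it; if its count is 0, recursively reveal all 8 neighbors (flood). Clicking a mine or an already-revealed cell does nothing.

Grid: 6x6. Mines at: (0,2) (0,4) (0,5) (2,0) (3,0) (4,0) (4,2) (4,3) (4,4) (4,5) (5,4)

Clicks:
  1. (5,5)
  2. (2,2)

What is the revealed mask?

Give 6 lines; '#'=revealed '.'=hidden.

Answer: ......
.#####
.#####
.#####
......
.....#

Derivation:
Click 1 (5,5) count=3: revealed 1 new [(5,5)] -> total=1
Click 2 (2,2) count=0: revealed 15 new [(1,1) (1,2) (1,3) (1,4) (1,5) (2,1) (2,2) (2,3) (2,4) (2,5) (3,1) (3,2) (3,3) (3,4) (3,5)] -> total=16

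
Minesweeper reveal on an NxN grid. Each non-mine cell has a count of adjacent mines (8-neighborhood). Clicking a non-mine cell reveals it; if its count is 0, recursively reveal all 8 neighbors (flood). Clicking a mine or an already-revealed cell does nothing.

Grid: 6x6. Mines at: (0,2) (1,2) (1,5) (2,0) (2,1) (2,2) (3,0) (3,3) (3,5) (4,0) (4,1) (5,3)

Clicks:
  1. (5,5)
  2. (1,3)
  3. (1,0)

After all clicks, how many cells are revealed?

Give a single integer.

Click 1 (5,5) count=0: revealed 4 new [(4,4) (4,5) (5,4) (5,5)] -> total=4
Click 2 (1,3) count=3: revealed 1 new [(1,3)] -> total=5
Click 3 (1,0) count=2: revealed 1 new [(1,0)] -> total=6

Answer: 6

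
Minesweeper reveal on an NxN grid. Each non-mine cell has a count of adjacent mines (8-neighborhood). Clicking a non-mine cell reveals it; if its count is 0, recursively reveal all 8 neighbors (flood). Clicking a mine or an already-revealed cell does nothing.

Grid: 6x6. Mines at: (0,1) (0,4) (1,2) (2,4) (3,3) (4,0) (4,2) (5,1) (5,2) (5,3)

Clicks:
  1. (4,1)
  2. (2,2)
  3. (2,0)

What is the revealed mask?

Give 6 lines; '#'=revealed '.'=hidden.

Answer: ......
##....
###...
##....
.#....
......

Derivation:
Click 1 (4,1) count=4: revealed 1 new [(4,1)] -> total=1
Click 2 (2,2) count=2: revealed 1 new [(2,2)] -> total=2
Click 3 (2,0) count=0: revealed 6 new [(1,0) (1,1) (2,0) (2,1) (3,0) (3,1)] -> total=8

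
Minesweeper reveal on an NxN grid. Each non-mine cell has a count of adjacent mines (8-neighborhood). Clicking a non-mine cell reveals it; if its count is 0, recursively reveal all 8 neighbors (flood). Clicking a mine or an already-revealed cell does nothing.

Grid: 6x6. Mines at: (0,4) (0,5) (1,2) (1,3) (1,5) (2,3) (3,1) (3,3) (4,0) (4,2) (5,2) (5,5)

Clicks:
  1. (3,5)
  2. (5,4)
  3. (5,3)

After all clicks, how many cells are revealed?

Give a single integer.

Answer: 8

Derivation:
Click 1 (3,5) count=0: revealed 6 new [(2,4) (2,5) (3,4) (3,5) (4,4) (4,5)] -> total=6
Click 2 (5,4) count=1: revealed 1 new [(5,4)] -> total=7
Click 3 (5,3) count=2: revealed 1 new [(5,3)] -> total=8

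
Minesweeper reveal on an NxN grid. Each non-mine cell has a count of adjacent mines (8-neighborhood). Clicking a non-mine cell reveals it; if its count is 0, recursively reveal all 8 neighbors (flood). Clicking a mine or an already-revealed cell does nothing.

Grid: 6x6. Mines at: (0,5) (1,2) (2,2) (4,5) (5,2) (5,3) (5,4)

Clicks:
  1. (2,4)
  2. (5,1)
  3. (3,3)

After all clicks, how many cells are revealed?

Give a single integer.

Answer: 10

Derivation:
Click 1 (2,4) count=0: revealed 9 new [(1,3) (1,4) (1,5) (2,3) (2,4) (2,5) (3,3) (3,4) (3,5)] -> total=9
Click 2 (5,1) count=1: revealed 1 new [(5,1)] -> total=10
Click 3 (3,3) count=1: revealed 0 new [(none)] -> total=10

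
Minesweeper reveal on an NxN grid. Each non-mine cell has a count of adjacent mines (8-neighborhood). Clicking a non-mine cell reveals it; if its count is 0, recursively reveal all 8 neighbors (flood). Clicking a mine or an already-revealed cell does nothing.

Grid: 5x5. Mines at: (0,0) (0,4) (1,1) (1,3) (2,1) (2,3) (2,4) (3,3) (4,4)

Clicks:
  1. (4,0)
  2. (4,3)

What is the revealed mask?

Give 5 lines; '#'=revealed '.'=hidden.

Answer: .....
.....
.....
###..
####.

Derivation:
Click 1 (4,0) count=0: revealed 6 new [(3,0) (3,1) (3,2) (4,0) (4,1) (4,2)] -> total=6
Click 2 (4,3) count=2: revealed 1 new [(4,3)] -> total=7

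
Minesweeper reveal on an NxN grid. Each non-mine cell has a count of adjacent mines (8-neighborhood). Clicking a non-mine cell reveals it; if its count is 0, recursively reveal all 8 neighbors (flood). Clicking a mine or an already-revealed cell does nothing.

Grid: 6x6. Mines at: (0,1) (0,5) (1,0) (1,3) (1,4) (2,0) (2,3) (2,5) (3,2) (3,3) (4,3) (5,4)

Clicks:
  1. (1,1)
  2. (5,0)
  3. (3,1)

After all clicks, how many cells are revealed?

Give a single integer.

Answer: 9

Derivation:
Click 1 (1,1) count=3: revealed 1 new [(1,1)] -> total=1
Click 2 (5,0) count=0: revealed 8 new [(3,0) (3,1) (4,0) (4,1) (4,2) (5,0) (5,1) (5,2)] -> total=9
Click 3 (3,1) count=2: revealed 0 new [(none)] -> total=9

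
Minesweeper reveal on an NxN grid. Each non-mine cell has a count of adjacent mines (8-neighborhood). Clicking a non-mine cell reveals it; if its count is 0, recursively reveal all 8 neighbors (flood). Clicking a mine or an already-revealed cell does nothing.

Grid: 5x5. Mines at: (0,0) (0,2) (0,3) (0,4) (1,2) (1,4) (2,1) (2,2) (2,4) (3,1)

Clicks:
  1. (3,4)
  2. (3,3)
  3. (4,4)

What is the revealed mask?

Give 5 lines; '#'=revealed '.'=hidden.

Answer: .....
.....
.....
..###
..###

Derivation:
Click 1 (3,4) count=1: revealed 1 new [(3,4)] -> total=1
Click 2 (3,3) count=2: revealed 1 new [(3,3)] -> total=2
Click 3 (4,4) count=0: revealed 4 new [(3,2) (4,2) (4,3) (4,4)] -> total=6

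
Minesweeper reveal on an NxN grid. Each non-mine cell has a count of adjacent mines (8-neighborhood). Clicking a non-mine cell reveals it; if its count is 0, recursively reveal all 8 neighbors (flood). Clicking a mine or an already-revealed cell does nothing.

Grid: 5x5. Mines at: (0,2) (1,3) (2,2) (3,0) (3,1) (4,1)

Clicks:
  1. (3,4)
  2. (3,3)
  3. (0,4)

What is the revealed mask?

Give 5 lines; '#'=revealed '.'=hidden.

Click 1 (3,4) count=0: revealed 8 new [(2,3) (2,4) (3,2) (3,3) (3,4) (4,2) (4,3) (4,4)] -> total=8
Click 2 (3,3) count=1: revealed 0 new [(none)] -> total=8
Click 3 (0,4) count=1: revealed 1 new [(0,4)] -> total=9

Answer: ....#
.....
...##
..###
..###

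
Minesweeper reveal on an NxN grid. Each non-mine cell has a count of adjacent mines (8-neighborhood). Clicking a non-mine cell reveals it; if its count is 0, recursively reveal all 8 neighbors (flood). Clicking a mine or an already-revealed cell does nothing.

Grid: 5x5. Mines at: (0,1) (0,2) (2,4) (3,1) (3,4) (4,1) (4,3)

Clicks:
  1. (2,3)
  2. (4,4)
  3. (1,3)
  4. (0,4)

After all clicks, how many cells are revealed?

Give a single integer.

Answer: 6

Derivation:
Click 1 (2,3) count=2: revealed 1 new [(2,3)] -> total=1
Click 2 (4,4) count=2: revealed 1 new [(4,4)] -> total=2
Click 3 (1,3) count=2: revealed 1 new [(1,3)] -> total=3
Click 4 (0,4) count=0: revealed 3 new [(0,3) (0,4) (1,4)] -> total=6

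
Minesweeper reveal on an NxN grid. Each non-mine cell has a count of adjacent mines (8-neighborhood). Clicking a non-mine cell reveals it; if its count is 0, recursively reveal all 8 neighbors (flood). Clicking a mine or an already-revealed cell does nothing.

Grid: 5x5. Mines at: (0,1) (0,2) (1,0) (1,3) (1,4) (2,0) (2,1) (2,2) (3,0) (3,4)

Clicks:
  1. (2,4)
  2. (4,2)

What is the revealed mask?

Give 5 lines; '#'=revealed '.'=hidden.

Click 1 (2,4) count=3: revealed 1 new [(2,4)] -> total=1
Click 2 (4,2) count=0: revealed 6 new [(3,1) (3,2) (3,3) (4,1) (4,2) (4,3)] -> total=7

Answer: .....
.....
....#
.###.
.###.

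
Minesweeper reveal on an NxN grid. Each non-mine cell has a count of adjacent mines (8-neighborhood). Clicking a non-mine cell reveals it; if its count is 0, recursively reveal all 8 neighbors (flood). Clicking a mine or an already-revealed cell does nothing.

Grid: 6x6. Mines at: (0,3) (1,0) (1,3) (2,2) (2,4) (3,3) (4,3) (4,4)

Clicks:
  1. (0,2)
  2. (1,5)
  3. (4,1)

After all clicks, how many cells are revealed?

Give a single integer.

Click 1 (0,2) count=2: revealed 1 new [(0,2)] -> total=1
Click 2 (1,5) count=1: revealed 1 new [(1,5)] -> total=2
Click 3 (4,1) count=0: revealed 11 new [(2,0) (2,1) (3,0) (3,1) (3,2) (4,0) (4,1) (4,2) (5,0) (5,1) (5,2)] -> total=13

Answer: 13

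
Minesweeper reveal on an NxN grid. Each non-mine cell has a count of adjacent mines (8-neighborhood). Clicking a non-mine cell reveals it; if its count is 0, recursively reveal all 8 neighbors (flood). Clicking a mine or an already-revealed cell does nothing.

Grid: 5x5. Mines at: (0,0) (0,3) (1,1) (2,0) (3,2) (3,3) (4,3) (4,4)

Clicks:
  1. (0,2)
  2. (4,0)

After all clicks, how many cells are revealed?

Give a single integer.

Answer: 5

Derivation:
Click 1 (0,2) count=2: revealed 1 new [(0,2)] -> total=1
Click 2 (4,0) count=0: revealed 4 new [(3,0) (3,1) (4,0) (4,1)] -> total=5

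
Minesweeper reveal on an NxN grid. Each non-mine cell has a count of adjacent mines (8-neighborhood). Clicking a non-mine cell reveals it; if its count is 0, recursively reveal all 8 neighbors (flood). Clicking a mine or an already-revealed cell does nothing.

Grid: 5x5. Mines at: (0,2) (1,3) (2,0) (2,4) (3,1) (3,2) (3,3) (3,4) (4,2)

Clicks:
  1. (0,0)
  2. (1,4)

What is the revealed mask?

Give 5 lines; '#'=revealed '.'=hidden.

Answer: ##...
##..#
.....
.....
.....

Derivation:
Click 1 (0,0) count=0: revealed 4 new [(0,0) (0,1) (1,0) (1,1)] -> total=4
Click 2 (1,4) count=2: revealed 1 new [(1,4)] -> total=5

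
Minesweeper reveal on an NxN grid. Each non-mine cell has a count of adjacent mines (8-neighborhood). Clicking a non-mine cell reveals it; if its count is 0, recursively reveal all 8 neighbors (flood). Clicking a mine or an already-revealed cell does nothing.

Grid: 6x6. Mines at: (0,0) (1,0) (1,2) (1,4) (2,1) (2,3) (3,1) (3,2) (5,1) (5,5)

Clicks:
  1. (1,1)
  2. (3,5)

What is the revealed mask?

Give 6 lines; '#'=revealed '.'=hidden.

Answer: ......
.#....
....##
....##
....##
......

Derivation:
Click 1 (1,1) count=4: revealed 1 new [(1,1)] -> total=1
Click 2 (3,5) count=0: revealed 6 new [(2,4) (2,5) (3,4) (3,5) (4,4) (4,5)] -> total=7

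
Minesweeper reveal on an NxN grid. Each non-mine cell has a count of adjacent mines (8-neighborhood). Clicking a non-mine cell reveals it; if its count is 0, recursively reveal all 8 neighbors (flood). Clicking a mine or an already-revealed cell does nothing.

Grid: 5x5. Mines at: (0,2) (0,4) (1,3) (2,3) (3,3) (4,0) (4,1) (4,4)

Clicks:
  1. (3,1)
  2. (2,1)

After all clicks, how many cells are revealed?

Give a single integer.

Answer: 11

Derivation:
Click 1 (3,1) count=2: revealed 1 new [(3,1)] -> total=1
Click 2 (2,1) count=0: revealed 10 new [(0,0) (0,1) (1,0) (1,1) (1,2) (2,0) (2,1) (2,2) (3,0) (3,2)] -> total=11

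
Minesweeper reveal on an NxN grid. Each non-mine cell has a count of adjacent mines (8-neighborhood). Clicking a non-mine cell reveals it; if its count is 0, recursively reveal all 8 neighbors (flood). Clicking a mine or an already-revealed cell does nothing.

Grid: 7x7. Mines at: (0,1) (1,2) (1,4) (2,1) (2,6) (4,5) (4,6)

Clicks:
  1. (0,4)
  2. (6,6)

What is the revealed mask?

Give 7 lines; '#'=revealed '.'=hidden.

Answer: ....#..
.......
..###..
#####..
#####..
#######
#######

Derivation:
Click 1 (0,4) count=1: revealed 1 new [(0,4)] -> total=1
Click 2 (6,6) count=0: revealed 27 new [(2,2) (2,3) (2,4) (3,0) (3,1) (3,2) (3,3) (3,4) (4,0) (4,1) (4,2) (4,3) (4,4) (5,0) (5,1) (5,2) (5,3) (5,4) (5,5) (5,6) (6,0) (6,1) (6,2) (6,3) (6,4) (6,5) (6,6)] -> total=28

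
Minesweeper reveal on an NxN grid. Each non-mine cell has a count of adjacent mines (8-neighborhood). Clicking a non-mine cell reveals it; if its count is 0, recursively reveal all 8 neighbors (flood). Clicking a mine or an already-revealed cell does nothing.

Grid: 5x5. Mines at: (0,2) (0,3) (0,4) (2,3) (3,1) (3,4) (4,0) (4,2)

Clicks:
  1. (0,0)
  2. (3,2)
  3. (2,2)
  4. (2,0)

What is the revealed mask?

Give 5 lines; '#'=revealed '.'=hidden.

Click 1 (0,0) count=0: revealed 6 new [(0,0) (0,1) (1,0) (1,1) (2,0) (2,1)] -> total=6
Click 2 (3,2) count=3: revealed 1 new [(3,2)] -> total=7
Click 3 (2,2) count=2: revealed 1 new [(2,2)] -> total=8
Click 4 (2,0) count=1: revealed 0 new [(none)] -> total=8

Answer: ##...
##...
###..
..#..
.....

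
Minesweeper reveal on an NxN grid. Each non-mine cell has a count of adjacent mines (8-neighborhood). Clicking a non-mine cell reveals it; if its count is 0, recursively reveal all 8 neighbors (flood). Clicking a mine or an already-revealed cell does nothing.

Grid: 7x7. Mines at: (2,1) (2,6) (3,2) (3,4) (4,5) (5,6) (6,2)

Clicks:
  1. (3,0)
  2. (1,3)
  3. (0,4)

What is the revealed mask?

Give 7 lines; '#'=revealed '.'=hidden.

Answer: #######
#######
..####.
#......
.......
.......
.......

Derivation:
Click 1 (3,0) count=1: revealed 1 new [(3,0)] -> total=1
Click 2 (1,3) count=0: revealed 18 new [(0,0) (0,1) (0,2) (0,3) (0,4) (0,5) (0,6) (1,0) (1,1) (1,2) (1,3) (1,4) (1,5) (1,6) (2,2) (2,3) (2,4) (2,5)] -> total=19
Click 3 (0,4) count=0: revealed 0 new [(none)] -> total=19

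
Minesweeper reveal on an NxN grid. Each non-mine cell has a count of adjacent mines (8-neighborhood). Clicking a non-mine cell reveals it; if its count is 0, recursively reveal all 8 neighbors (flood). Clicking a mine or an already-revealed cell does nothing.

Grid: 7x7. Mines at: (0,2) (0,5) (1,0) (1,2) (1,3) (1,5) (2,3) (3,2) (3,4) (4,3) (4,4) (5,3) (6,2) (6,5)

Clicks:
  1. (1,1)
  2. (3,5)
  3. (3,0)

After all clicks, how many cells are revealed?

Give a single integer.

Answer: 12

Derivation:
Click 1 (1,1) count=3: revealed 1 new [(1,1)] -> total=1
Click 2 (3,5) count=2: revealed 1 new [(3,5)] -> total=2
Click 3 (3,0) count=0: revealed 10 new [(2,0) (2,1) (3,0) (3,1) (4,0) (4,1) (5,0) (5,1) (6,0) (6,1)] -> total=12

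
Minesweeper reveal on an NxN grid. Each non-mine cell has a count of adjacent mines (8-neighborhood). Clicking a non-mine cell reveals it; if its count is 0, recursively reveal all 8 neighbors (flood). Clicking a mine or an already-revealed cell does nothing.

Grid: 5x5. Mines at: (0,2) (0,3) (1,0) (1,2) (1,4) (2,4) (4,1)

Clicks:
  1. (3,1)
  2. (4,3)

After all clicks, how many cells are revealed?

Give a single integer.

Answer: 7

Derivation:
Click 1 (3,1) count=1: revealed 1 new [(3,1)] -> total=1
Click 2 (4,3) count=0: revealed 6 new [(3,2) (3,3) (3,4) (4,2) (4,3) (4,4)] -> total=7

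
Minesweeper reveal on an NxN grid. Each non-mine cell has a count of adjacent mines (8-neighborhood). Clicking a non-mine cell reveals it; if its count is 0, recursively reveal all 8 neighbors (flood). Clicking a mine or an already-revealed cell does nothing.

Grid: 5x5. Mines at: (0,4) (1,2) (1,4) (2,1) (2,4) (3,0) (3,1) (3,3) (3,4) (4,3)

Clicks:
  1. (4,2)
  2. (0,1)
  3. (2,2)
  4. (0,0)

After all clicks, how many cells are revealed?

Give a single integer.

Click 1 (4,2) count=3: revealed 1 new [(4,2)] -> total=1
Click 2 (0,1) count=1: revealed 1 new [(0,1)] -> total=2
Click 3 (2,2) count=4: revealed 1 new [(2,2)] -> total=3
Click 4 (0,0) count=0: revealed 3 new [(0,0) (1,0) (1,1)] -> total=6

Answer: 6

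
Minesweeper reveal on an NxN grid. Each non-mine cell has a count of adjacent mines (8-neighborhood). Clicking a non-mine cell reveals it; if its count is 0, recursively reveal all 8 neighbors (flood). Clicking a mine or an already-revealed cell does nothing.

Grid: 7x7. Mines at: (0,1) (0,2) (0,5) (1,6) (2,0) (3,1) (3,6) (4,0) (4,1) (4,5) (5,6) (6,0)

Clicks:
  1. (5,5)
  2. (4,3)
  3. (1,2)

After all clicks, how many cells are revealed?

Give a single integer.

Answer: 25

Derivation:
Click 1 (5,5) count=2: revealed 1 new [(5,5)] -> total=1
Click 2 (4,3) count=0: revealed 24 new [(1,2) (1,3) (1,4) (1,5) (2,2) (2,3) (2,4) (2,5) (3,2) (3,3) (3,4) (3,5) (4,2) (4,3) (4,4) (5,1) (5,2) (5,3) (5,4) (6,1) (6,2) (6,3) (6,4) (6,5)] -> total=25
Click 3 (1,2) count=2: revealed 0 new [(none)] -> total=25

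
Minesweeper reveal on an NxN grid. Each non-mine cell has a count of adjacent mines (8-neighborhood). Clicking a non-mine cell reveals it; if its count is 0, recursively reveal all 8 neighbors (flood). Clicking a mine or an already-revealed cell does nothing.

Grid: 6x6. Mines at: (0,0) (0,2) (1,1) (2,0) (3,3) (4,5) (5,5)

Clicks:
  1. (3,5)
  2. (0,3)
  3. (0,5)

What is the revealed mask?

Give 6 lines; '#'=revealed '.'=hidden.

Answer: ...###
...###
...###
....##
......
......

Derivation:
Click 1 (3,5) count=1: revealed 1 new [(3,5)] -> total=1
Click 2 (0,3) count=1: revealed 1 new [(0,3)] -> total=2
Click 3 (0,5) count=0: revealed 9 new [(0,4) (0,5) (1,3) (1,4) (1,5) (2,3) (2,4) (2,5) (3,4)] -> total=11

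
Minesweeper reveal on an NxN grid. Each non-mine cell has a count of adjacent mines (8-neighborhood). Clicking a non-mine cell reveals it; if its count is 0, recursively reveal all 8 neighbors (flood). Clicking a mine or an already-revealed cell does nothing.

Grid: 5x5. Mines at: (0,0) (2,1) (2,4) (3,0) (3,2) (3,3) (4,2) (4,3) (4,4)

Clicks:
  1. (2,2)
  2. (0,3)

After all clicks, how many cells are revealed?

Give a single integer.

Answer: 9

Derivation:
Click 1 (2,2) count=3: revealed 1 new [(2,2)] -> total=1
Click 2 (0,3) count=0: revealed 8 new [(0,1) (0,2) (0,3) (0,4) (1,1) (1,2) (1,3) (1,4)] -> total=9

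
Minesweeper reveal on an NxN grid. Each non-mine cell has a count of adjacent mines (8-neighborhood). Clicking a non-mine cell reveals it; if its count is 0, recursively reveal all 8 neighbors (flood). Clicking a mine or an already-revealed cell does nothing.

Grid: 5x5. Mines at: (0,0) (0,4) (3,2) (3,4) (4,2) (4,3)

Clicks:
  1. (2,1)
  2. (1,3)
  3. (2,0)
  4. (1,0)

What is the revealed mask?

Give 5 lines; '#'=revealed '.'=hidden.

Click 1 (2,1) count=1: revealed 1 new [(2,1)] -> total=1
Click 2 (1,3) count=1: revealed 1 new [(1,3)] -> total=2
Click 3 (2,0) count=0: revealed 7 new [(1,0) (1,1) (2,0) (3,0) (3,1) (4,0) (4,1)] -> total=9
Click 4 (1,0) count=1: revealed 0 new [(none)] -> total=9

Answer: .....
##.#.
##...
##...
##...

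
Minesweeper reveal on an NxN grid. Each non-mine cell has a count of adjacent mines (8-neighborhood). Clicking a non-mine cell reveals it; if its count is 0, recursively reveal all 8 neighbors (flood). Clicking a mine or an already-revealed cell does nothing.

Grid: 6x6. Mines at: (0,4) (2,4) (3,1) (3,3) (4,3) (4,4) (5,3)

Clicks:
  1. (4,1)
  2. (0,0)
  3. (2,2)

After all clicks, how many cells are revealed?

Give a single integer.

Answer: 13

Derivation:
Click 1 (4,1) count=1: revealed 1 new [(4,1)] -> total=1
Click 2 (0,0) count=0: revealed 12 new [(0,0) (0,1) (0,2) (0,3) (1,0) (1,1) (1,2) (1,3) (2,0) (2,1) (2,2) (2,3)] -> total=13
Click 3 (2,2) count=2: revealed 0 new [(none)] -> total=13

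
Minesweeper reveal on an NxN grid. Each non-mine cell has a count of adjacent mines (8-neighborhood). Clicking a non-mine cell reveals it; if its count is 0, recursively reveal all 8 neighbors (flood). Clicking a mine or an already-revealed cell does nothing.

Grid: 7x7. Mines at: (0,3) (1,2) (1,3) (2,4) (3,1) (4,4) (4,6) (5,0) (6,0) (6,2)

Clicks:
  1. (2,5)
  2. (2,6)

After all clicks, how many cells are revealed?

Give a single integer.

Answer: 10

Derivation:
Click 1 (2,5) count=1: revealed 1 new [(2,5)] -> total=1
Click 2 (2,6) count=0: revealed 9 new [(0,4) (0,5) (0,6) (1,4) (1,5) (1,6) (2,6) (3,5) (3,6)] -> total=10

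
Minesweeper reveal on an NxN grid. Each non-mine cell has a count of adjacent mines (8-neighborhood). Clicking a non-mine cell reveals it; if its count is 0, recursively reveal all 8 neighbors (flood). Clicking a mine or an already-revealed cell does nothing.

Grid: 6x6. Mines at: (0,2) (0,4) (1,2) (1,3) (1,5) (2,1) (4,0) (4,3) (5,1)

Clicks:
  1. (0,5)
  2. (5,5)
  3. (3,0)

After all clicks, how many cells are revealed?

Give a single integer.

Answer: 10

Derivation:
Click 1 (0,5) count=2: revealed 1 new [(0,5)] -> total=1
Click 2 (5,5) count=0: revealed 8 new [(2,4) (2,5) (3,4) (3,5) (4,4) (4,5) (5,4) (5,5)] -> total=9
Click 3 (3,0) count=2: revealed 1 new [(3,0)] -> total=10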